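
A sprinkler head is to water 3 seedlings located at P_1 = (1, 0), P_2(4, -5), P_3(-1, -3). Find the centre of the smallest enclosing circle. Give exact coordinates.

(75/38, -107/38)

Side lengths²: P_1P_2² = 34, P_1P_3² = 13, P_2P_3² = 29.
Since P_1P_2² = 34 < 29 + 13 = 42, the triangle is acute, so the smallest enclosing circle is the circumcircle.
Circumcentre = (75/38, -107/38), r² = 6409/722.
Centre = (75/38, -107/38).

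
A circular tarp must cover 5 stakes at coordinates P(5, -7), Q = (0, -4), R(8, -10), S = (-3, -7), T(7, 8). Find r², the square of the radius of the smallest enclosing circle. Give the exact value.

1625/18

A smallest enclosing disk is always determined by at most three of the input points on its boundary.
The minimum enclosing circle is determined by three boundary points: R, S, T.
Their circumcentre is (4.5, -7/6) with r² = 1625/18.
The farthest remaining point P is at distance² 617/18 ≤ 1625/18.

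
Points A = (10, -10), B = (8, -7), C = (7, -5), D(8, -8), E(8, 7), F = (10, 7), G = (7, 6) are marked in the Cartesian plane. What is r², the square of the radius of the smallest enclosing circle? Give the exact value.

By Welzl's lemma the MEC is supported by two points (diametrically opposite) or three points (on a circumcircle).
The farthest pair is A–E with squared distance 293. The circle on this segment as diameter has centre (9, -1.5) and r² = 293/4 = 73.25.
Check B: distance² to centre = 31.25 ≤ 73.25, so it lies inside.
All remaining points lie in this disk, and no smaller disk contains both endpoints, so this is the minimum enclosing circle.

73.25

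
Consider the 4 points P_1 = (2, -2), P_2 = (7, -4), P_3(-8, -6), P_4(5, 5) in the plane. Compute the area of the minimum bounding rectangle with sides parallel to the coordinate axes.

x ranges over [-8, 7], width 15.
y ranges over [-6, 5], height 11.
Area = 15 × 11 = 165.

165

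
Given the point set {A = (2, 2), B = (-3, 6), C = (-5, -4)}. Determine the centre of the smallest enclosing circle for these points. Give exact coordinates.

(-177/58, 47/58)

Side lengths²: AB² = 41, AC² = 85, BC² = 104.
Since BC² = 104 < 85 + 41 = 126, the triangle is acute, so the smallest enclosing circle is the circumcircle.
Circumcentre = (-177/58, 47/58), r² = 45305/1682.
Centre = (-177/58, 47/58).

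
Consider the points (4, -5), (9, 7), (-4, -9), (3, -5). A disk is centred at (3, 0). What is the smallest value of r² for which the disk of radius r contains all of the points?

130

The required radius is the distance from (3, 0) to the farthest point.
Squared distances: 26, 85, 130, 25.
Maximum is 130, attained at (-4, -9).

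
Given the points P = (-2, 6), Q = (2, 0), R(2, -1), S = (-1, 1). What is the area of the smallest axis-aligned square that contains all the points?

49

The bounding box has width 4 and height 7.
An axis-aligned square enclosing the set must have side ≥ max(width, height).
So the minimum side is max(4, 7) = 7.
Area = 7² = 49.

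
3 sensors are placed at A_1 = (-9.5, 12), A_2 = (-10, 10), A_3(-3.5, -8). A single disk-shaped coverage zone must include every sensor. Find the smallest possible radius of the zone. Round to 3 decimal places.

Side lengths²: A_1A_2² = 4.25, A_1A_3² = 436, A_2A_3² = 366.25.
Since A_1A_3² = 436 ≥ 366.25 + 4.25 = 370.5, the angle opposite A_1A_3 is not acute, so the smallest enclosing circle has A_1A_3 as diameter.
Centre = midpoint of A_1A_3 = (-6.5, 2), r² = 436/4 = 109.
r = √109 ≈ 10.440.

10.440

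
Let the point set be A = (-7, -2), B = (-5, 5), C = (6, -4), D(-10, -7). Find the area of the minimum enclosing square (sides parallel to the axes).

The bounding box has width 16 and height 12.
An axis-aligned square enclosing the set must have side ≥ max(width, height).
So the minimum side is max(16, 12) = 16.
Area = 16² = 256.

256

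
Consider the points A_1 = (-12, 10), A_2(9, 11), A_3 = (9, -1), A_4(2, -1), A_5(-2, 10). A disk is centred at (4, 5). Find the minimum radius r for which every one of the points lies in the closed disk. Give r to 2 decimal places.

The required radius is the distance from (4, 5) to the farthest point.
Squared distances: 281, 61, 61, 40, 61.
Maximum is 281, attained at A_1.
r = √281 ≈ 16.76.

16.76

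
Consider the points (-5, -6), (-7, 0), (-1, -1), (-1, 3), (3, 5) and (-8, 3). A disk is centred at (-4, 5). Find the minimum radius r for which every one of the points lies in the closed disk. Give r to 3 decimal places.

11.045

The required radius is the distance from (-4, 5) to the farthest point.
Squared distances: 122, 34, 45, 13, 49, 20.
Maximum is 122, attained at (-5, -6).
r = √122 ≈ 11.045.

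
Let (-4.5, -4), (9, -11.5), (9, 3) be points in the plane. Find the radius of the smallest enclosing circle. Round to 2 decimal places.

8.70

Call the three points A, B, C in the order given.
Side lengths²: AB² = 238.5, AC² = 231.25, BC² = 210.25.
Since AB² = 238.5 < 231.25 + 210.25 = 441.5, the triangle is acute, so the smallest enclosing circle is the circumcircle.
Circumcentre = (151/36, -4.25), r² = 49025/648.
r = √(49025/648) ≈ 8.70.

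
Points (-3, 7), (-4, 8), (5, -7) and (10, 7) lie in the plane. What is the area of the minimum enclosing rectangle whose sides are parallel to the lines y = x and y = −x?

228

In coordinates u = x + y, v = x − y the rectangle is axis-aligned; the map (x,y)→(u,v) scales areas by 2.
u-values: 4, 4, -2, 17; range = 17 − (-2) = 19.
v-values: -10, -12, 12, 3; range = 12 − (-12) = 24.
Area = (19 × 24) / 2 = 228.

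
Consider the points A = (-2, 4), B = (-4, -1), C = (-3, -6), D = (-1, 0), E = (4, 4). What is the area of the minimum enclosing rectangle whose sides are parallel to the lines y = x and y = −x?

76.5

In coordinates u = x + y, v = x − y the rectangle is axis-aligned; the map (x,y)→(u,v) scales areas by 2.
u-values: 2, -5, -9, -1, 8; range = 8 − (-9) = 17.
v-values: -6, -3, 3, -1, 0; range = 3 − (-6) = 9.
Area = (17 × 9) / 2 = 76.5.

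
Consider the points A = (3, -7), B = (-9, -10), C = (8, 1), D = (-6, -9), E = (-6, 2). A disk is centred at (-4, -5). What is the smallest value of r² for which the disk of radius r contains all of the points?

The required radius is the distance from (-4, -5) to the farthest point.
Squared distances: 53, 50, 180, 20, 53.
Maximum is 180, attained at C.

180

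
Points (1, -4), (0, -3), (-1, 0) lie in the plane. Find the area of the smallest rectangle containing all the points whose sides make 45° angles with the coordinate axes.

In coordinates u = x + y, v = x − y the rectangle is axis-aligned; the map (x,y)→(u,v) scales areas by 2.
u-values: -3, -3, -1; range = -1 − (-3) = 2.
v-values: 5, 3, -1; range = 5 − (-1) = 6.
Area = (2 × 6) / 2 = 6.

6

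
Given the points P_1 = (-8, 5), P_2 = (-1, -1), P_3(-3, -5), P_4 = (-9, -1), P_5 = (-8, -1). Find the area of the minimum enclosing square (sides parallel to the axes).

The bounding box has width 8 and height 10.
An axis-aligned square enclosing the set must have side ≥ max(width, height).
So the minimum side is max(8, 10) = 10.
Area = 10² = 100.

100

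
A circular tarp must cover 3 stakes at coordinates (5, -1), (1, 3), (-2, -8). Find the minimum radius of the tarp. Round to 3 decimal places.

5.701

Call the three points A, B, C in the order given.
Side lengths²: AB² = 32, AC² = 98, BC² = 130.
Since BC² = 130 ≥ 98 + 32 = 130, the angle opposite BC is not acute, so the smallest enclosing circle has BC as diameter.
Centre = midpoint of BC = (-0.5, -2.5), r² = 130/4 = 32.5.
r = √(32.5) ≈ 5.701.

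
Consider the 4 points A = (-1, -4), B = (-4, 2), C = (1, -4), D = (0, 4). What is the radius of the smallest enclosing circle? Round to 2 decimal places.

By Welzl's lemma the MEC is supported by two points (diametrically opposite) or three points (on a circumcircle).
The minimum enclosing circle is determined by three boundary points: B, C, D.
Their circumcentre is (-15/34, -2/17) with r² = 19825/1156.
The farthest remaining point A is at distance² 17785/1156 ≤ 19825/1156.
r = √(19825/1156) ≈ 4.14.

4.14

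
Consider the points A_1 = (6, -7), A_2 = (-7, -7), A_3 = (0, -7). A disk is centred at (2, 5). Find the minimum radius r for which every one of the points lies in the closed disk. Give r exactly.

The required radius is the distance from (2, 5) to the farthest point.
Squared distances: 160, 225, 148.
Maximum is 225, attained at A_2.
r = √225 = 15.

15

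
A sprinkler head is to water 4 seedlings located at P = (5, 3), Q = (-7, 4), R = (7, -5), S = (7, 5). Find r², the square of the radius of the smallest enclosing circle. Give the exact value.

By Welzl's lemma the MEC is supported by two points (diametrically opposite) or three points (on a circumcircle).
The minimum enclosing circle is determined by three boundary points: Q, R, S.
Their circumcentre is (9/28, 0) with r² = 54569/784.
The farthest remaining point P is at distance² 24217/784 ≤ 54569/784.

54569/784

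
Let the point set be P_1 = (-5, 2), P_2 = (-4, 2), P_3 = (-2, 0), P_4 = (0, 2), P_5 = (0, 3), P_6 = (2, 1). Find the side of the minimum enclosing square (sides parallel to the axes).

7

The bounding box has width 7 and height 3.
An axis-aligned square enclosing the set must have side ≥ max(width, height).
So the minimum side is max(7, 3) = 7.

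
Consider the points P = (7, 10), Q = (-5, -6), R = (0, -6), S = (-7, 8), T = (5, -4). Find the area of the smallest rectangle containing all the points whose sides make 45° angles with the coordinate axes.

In coordinates u = x + y, v = x − y the rectangle is axis-aligned; the map (x,y)→(u,v) scales areas by 2.
u-values: 17, -11, -6, 1, 1; range = 17 − (-11) = 28.
v-values: -3, 1, 6, -15, 9; range = 9 − (-15) = 24.
Area = (28 × 24) / 2 = 336.

336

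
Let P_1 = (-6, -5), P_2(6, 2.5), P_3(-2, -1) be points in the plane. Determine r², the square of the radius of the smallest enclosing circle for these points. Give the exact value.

50.0625

Side lengths²: P_1P_2² = 200.25, P_1P_3² = 32, P_2P_3² = 76.25.
Since P_1P_2² = 200.25 ≥ 76.25 + 32 = 108.25, the angle opposite P_1P_2 is not acute, so the smallest enclosing circle has P_1P_2 as diameter.
Centre = midpoint of P_1P_2 = (0, -1.25), r² = 200.25/4 = 50.0625.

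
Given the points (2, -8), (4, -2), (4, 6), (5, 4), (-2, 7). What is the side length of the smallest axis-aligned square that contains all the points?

15

The bounding box has width 7 and height 15.
An axis-aligned square enclosing the set must have side ≥ max(width, height).
So the minimum side is max(7, 15) = 15.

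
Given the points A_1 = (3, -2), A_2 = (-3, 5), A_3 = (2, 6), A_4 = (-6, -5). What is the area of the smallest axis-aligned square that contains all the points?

The bounding box has width 9 and height 11.
An axis-aligned square enclosing the set must have side ≥ max(width, height).
So the minimum side is max(9, 11) = 11.
Area = 11² = 121.

121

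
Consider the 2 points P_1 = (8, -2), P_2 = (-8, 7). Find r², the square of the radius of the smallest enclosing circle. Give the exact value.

The smallest circle enclosing two points has them as diameter endpoints.
Centre = midpoint = (0, 2.5); r² = |P_1P_2|²/4 = 337/4 = 84.25.

84.25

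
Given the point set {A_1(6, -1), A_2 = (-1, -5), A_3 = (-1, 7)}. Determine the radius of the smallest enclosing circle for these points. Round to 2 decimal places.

6.12

Side lengths²: A_1A_2² = 65, A_1A_3² = 113, A_2A_3² = 144.
Since A_2A_3² = 144 < 113 + 65 = 178, the triangle is acute, so the smallest enclosing circle is the circumcircle.
Circumcentre = (3/14, 1), r² = 7345/196.
r = √(7345/196) ≈ 6.12.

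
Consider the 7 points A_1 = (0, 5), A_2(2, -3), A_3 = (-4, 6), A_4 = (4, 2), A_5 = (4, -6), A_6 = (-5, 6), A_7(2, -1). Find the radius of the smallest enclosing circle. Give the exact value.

By Welzl's lemma the MEC is supported by two points (diametrically opposite) or three points (on a circumcircle).
The farthest pair is A_5–A_6 with squared distance 225. The circle on this segment as diameter has centre (-0.5, 0) and r² = 225/4 = 56.25.
Check A_1: distance² to centre = 25.25 ≤ 56.25, so it lies inside.
All remaining points lie in this disk, and no smaller disk contains both endpoints, so this is the minimum enclosing circle.
r = √(56.25) = 7.5.

7.5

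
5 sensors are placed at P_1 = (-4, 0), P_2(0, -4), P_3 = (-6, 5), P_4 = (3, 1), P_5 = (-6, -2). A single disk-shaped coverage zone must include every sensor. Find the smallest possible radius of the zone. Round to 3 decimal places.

A smallest enclosing disk is always determined by at most three of the input points on its boundary.
The minimum enclosing circle is determined by three boundary points: P_2, P_3, P_4.
Their circumcentre is (-93/38, 33/38) with r² = 21437/722.
The farthest remaining point P_5 is at distance² 15053/722 ≤ 21437/722.
r = √(21437/722) ≈ 5.449.

5.449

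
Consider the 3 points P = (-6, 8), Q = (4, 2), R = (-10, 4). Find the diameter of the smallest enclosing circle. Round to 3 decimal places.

14.142

Side lengths²: PQ² = 136, PR² = 32, QR² = 200.
Since QR² = 200 ≥ 136 + 32 = 168, the angle opposite QR is not acute, so the smallest enclosing circle has QR as diameter.
Centre = midpoint of QR = (-3, 3), r² = 200/4 = 50.
Diameter = 2r = 2√50 ≈ 14.142.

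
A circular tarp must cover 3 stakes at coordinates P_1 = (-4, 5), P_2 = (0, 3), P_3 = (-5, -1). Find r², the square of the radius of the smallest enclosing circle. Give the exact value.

Side lengths²: P_1P_2² = 20, P_1P_3² = 37, P_2P_3² = 41.
Since P_2P_3² = 41 < 37 + 20 = 57, the triangle is acute, so the smallest enclosing circle is the circumcircle.
Circumcentre = (-81/26, 23/13), r² = 7585/676.

7585/676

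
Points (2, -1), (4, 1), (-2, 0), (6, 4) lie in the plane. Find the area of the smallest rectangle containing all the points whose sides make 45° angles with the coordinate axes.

30

In coordinates u = x + y, v = x − y the rectangle is axis-aligned; the map (x,y)→(u,v) scales areas by 2.
u-values: 1, 5, -2, 10; range = 10 − (-2) = 12.
v-values: 3, 3, -2, 2; range = 3 − (-2) = 5.
Area = (12 × 5) / 2 = 30.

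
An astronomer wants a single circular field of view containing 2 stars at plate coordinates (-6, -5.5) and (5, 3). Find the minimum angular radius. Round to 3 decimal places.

The smallest circle enclosing two points has them as diameter endpoints.
Centre = midpoint = (-0.5, -1.25); r² = |(-6, -5.5)−(5, 3)|²/4 = 193.25/4 = 48.3125.
r = √(48.3125) ≈ 6.951.

6.951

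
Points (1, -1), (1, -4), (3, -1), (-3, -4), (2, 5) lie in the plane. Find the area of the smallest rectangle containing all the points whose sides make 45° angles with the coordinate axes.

In coordinates u = x + y, v = x − y the rectangle is axis-aligned; the map (x,y)→(u,v) scales areas by 2.
u-values: 0, -3, 2, -7, 7; range = 7 − (-7) = 14.
v-values: 2, 5, 4, 1, -3; range = 5 − (-3) = 8.
Area = (14 × 8) / 2 = 56.

56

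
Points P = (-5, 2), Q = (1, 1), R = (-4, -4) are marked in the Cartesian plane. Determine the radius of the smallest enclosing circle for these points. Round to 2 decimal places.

3.74

Side lengths²: PQ² = 37, PR² = 37, QR² = 50.
Since QR² = 50 < 37 + 37 = 74, the triangle is acute, so the smallest enclosing circle is the circumcircle.
Circumcentre = (-33/14, -9/14), r² = 1369/98.
r = √(1369/98) ≈ 3.74.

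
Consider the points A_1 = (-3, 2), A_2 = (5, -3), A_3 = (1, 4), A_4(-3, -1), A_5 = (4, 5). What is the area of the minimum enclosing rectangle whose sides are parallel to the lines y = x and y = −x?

84.5

In coordinates u = x + y, v = x − y the rectangle is axis-aligned; the map (x,y)→(u,v) scales areas by 2.
u-values: -1, 2, 5, -4, 9; range = 9 − (-4) = 13.
v-values: -5, 8, -3, -2, -1; range = 8 − (-5) = 13.
Area = (13 × 13) / 2 = 84.5.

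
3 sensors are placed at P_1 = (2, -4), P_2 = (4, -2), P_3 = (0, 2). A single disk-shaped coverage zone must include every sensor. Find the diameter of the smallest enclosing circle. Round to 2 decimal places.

6.32

Side lengths²: P_1P_2² = 8, P_1P_3² = 40, P_2P_3² = 32.
Since P_1P_3² = 40 ≥ 32 + 8 = 40, the angle opposite P_1P_3 is not acute, so the smallest enclosing circle has P_1P_3 as diameter.
Centre = midpoint of P_1P_3 = (1, -1), r² = 40/4 = 10.
Diameter = 2r = 2√10 ≈ 6.32.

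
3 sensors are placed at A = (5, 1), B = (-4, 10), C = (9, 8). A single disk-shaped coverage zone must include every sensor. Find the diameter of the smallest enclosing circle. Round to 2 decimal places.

Side lengths²: AB² = 162, AC² = 65, BC² = 173.
Since BC² = 173 < 162 + 65 = 227, the triangle is acute, so the smallest enclosing circle is the circumcircle.
Circumcentre = (49/22, 159/22), r² = 11245/242.
Diameter = 2r = 2√(11245/242) ≈ 13.63.

13.63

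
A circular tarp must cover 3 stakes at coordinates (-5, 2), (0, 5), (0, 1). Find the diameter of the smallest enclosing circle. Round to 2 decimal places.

Call the three points A, B, C in the order given.
Side lengths²: AB² = 34, AC² = 26, BC² = 16.
Since AB² = 34 < 26 + 16 = 42, the triangle is acute, so the smallest enclosing circle is the circumcircle.
Circumcentre = (-2.2, 3), r² = 8.84.
Diameter = 2r = 2√(8.84) ≈ 5.95.

5.95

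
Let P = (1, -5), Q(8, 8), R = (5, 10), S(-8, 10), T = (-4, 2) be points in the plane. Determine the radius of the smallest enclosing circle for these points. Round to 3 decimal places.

9.380

A smallest enclosing disk is always determined by at most three of the input points on its boundary.
The minimum enclosing circle is determined by three boundary points: P, Q, S.
Their circumcentre is (-22/37, 157/37) with r² = 120445/1369.
The farthest remaining point R is at distance² 88218/1369 ≤ 120445/1369.
r = √(120445/1369) ≈ 9.380.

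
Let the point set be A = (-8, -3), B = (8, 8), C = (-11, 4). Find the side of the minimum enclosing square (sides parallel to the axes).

The bounding box has width 19 and height 11.
An axis-aligned square enclosing the set must have side ≥ max(width, height).
So the minimum side is max(19, 11) = 19.

19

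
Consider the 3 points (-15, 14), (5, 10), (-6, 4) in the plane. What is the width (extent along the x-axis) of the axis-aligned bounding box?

max x = 5, min x = -15, so width = 20.

20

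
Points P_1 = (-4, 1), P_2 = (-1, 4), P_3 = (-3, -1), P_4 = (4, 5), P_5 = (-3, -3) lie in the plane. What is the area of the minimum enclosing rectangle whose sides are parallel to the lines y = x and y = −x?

In coordinates u = x + y, v = x − y the rectangle is axis-aligned; the map (x,y)→(u,v) scales areas by 2.
u-values: -3, 3, -4, 9, -6; range = 9 − (-6) = 15.
v-values: -5, -5, -2, -1, 0; range = 0 − (-5) = 5.
Area = (15 × 5) / 2 = 37.5.

37.5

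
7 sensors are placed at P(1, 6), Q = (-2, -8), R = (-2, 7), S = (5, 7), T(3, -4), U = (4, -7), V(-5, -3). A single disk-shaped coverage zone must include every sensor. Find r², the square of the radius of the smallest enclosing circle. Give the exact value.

A smallest enclosing disk is always determined by at most three of the input points on its boundary.
The farthest pair is Q–S with squared distance 274. The circle on this segment as diameter has centre (1.5, -0.5) and r² = 274/4 = 68.5.
Check P: distance² to centre = 42.5 ≤ 68.5, so it lies inside.
All remaining points lie in this disk, and no smaller disk contains both endpoints, so this is the minimum enclosing circle.

68.5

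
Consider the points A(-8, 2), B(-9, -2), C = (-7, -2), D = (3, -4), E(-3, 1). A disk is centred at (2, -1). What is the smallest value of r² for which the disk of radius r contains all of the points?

The required radius is the distance from (2, -1) to the farthest point.
Squared distances: 109, 122, 82, 10, 29.
Maximum is 122, attained at B.

122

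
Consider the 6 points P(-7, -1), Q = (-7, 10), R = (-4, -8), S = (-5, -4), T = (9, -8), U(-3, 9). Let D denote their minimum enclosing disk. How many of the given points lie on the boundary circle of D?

A smallest enclosing disk is always determined by at most three of the input points on its boundary.
The farthest pair is Q–T with squared distance 580. The circle on this segment as diameter has centre (1, 1) and r² = 580/4 = 145.
Check P: distance² to centre = 68 ≤ 145, so it lies inside.
All remaining points lie in this disk, and no smaller disk contains both endpoints, so this is the minimum enclosing circle.
The points at distance exactly r from the centre are Q, T — 2 points.

2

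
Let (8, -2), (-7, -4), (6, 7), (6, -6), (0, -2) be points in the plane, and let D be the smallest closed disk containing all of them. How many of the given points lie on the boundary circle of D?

The minimum enclosing circle of a finite set is fixed by two of the points (as a diameter) or three (as a circumcircle).
The minimum enclosing circle is determined by three boundary points: (-7, -4), (6, 7), (6, -6).
Their circumcentre is (9/26, 0.5) with r² = 25085/338.
The farthest remaining point (8, -2) is at distance² 21913/338 ≤ 25085/338.
The points at distance exactly r from the centre are (-7, -4), (6, 7), (6, -6) — 3 points.

3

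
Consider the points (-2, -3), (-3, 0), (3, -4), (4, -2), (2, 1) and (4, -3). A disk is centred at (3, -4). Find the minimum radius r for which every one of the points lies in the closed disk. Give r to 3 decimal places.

7.211

The required radius is the distance from (3, -4) to the farthest point.
Squared distances: 26, 52, 0, 5, 26, 2.
Maximum is 52, attained at (-3, 0).
r = √52 ≈ 7.211.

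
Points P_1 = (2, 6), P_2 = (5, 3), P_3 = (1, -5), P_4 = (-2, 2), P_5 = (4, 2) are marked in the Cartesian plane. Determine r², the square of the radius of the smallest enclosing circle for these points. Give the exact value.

30.5

The minimum enclosing circle of a finite set is fixed by two of the points (as a diameter) or three (as a circumcircle).
The farthest pair is P_1–P_3 with squared distance 122. The circle on this segment as diameter has centre (1.5, 0.5) and r² = 122/4 = 30.5.
Check P_2: distance² to centre = 18.5 ≤ 30.5, so it lies inside.
All remaining points lie in this disk, and no smaller disk contains both endpoints, so this is the minimum enclosing circle.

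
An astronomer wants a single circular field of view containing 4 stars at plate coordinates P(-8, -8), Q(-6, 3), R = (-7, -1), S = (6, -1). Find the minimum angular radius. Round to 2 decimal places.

7.91

The minimum enclosing circle of a finite set is fixed by two of the points (as a diameter) or three (as a circumcircle).
The minimum enclosing circle is determined by three boundary points: P, Q, S.
Their circumcentre is (-1.5, -3.5) with r² = 62.5.
The farthest remaining point R is at distance² 36.5 ≤ 62.5.
r = √(62.5) ≈ 7.91.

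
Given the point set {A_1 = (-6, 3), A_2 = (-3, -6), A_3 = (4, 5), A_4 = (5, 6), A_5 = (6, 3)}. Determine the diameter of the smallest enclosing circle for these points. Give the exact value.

130/9

The minimum enclosing circle of a finite set is fixed by two of the points (as a diameter) or three (as a circumcircle).
The minimum enclosing circle is determined by three boundary points: A_1, A_2, A_4.
Their circumcentre is (2/3, 2/9) with r² = 4225/81.
The farthest remaining point A_5 is at distance² 2929/81 ≤ 4225/81.
Diameter = 2r = 2√(4225/81) = 130/9.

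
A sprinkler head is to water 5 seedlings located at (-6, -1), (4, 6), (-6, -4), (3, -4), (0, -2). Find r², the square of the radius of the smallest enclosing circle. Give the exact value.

50

By Welzl's lemma the MEC is supported by two points (diametrically opposite) or three points (on a circumcircle).
The farthest pair is (4, 6)–(-6, -4) with squared distance 200. The circle on this segment as diameter has centre (-1, 1) and r² = 200/4 = 50.
Check (-6, -1): distance² to centre = 29 ≤ 50, so it lies inside.
All remaining points lie in this disk, and no smaller disk contains both endpoints, so this is the minimum enclosing circle.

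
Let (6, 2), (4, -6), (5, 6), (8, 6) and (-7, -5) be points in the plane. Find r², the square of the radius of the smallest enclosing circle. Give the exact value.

The farthest pair is (8, 6)–(-7, -5) with squared distance 346. The circle on this segment as diameter has centre (0.5, 0.5) and r² = 346/4 = 86.5.
Check (6, 2): distance² to centre = 32.5 ≤ 86.5, so it lies inside.
All remaining points lie in this disk, and no smaller disk contains both endpoints, so this is the minimum enclosing circle.

86.5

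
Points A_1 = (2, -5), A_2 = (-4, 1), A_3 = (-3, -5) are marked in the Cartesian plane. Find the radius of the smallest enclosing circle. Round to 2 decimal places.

4.24

Side lengths²: A_1A_2² = 72, A_1A_3² = 25, A_2A_3² = 37.
Since A_1A_2² = 72 ≥ 37 + 25 = 62, the angle opposite A_1A_2 is not acute, so the smallest enclosing circle has A_1A_2 as diameter.
Centre = midpoint of A_1A_2 = (-1, -2), r² = 72/4 = 18.
r = √18 ≈ 4.24.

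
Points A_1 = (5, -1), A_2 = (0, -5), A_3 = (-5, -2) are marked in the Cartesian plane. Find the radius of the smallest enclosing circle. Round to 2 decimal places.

5.02

Side lengths²: A_1A_2² = 41, A_1A_3² = 101, A_2A_3² = 34.
Since A_1A_3² = 101 ≥ 41 + 34 = 75, the angle opposite A_1A_3 is not acute, so the smallest enclosing circle has A_1A_3 as diameter.
Centre = midpoint of A_1A_3 = (0, -1.5), r² = 101/4 = 25.25.
r = √(25.25) ≈ 5.02.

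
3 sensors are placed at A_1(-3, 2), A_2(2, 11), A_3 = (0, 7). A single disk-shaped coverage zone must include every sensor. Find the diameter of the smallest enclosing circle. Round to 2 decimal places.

10.30

Side lengths²: A_1A_2² = 106, A_1A_3² = 34, A_2A_3² = 20.
Since A_1A_2² = 106 ≥ 34 + 20 = 54, the angle opposite A_1A_2 is not acute, so the smallest enclosing circle has A_1A_2 as diameter.
Centre = midpoint of A_1A_2 = (-0.5, 6.5), r² = 106/4 = 26.5.
Diameter = 2r = 2√(26.5) ≈ 10.30.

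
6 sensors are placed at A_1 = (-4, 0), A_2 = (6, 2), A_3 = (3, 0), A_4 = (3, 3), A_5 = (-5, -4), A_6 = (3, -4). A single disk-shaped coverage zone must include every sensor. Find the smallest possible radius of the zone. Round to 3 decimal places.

A smallest enclosing disk is always determined by at most three of the input points on its boundary.
The farthest pair is A_2–A_5 with squared distance 157. The circle on this segment as diameter has centre (0.5, -1) and r² = 157/4 = 39.25.
Check A_1: distance² to centre = 21.25 ≤ 39.25, so it lies inside.
All remaining points lie in this disk, and no smaller disk contains both endpoints, so this is the minimum enclosing circle.
r = √(39.25) ≈ 6.265.

6.265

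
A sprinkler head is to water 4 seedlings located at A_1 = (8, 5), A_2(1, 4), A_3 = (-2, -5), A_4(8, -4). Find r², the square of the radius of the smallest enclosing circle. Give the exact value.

The farthest pair is A_1–A_3 with squared distance 200. The circle on this segment as diameter has centre (3, 0) and r² = 200/4 = 50.
Check A_2: distance² to centre = 20 ≤ 50, so it lies inside.
All remaining points lie in this disk, and no smaller disk contains both endpoints, so this is the minimum enclosing circle.

50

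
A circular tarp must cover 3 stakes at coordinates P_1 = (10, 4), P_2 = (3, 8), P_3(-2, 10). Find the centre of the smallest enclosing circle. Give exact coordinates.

Side lengths²: P_1P_2² = 65, P_1P_3² = 180, P_2P_3² = 29.
Since P_1P_3² = 180 ≥ 65 + 29 = 94, the angle opposite P_1P_3 is not acute, so the smallest enclosing circle has P_1P_3 as diameter.
Centre = midpoint of P_1P_3 = (4, 7), r² = 180/4 = 45.
Centre = (4, 7).

(4, 7)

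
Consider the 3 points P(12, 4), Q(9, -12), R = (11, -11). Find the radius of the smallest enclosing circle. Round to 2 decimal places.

Side lengths²: PQ² = 265, PR² = 226, QR² = 5.
Since PQ² = 265 ≥ 226 + 5 = 231, the angle opposite PQ is not acute, so the smallest enclosing circle has PQ as diameter.
Centre = midpoint of PQ = (10.5, -4), r² = 265/4 = 66.25.
r = √(66.25) ≈ 8.14.

8.14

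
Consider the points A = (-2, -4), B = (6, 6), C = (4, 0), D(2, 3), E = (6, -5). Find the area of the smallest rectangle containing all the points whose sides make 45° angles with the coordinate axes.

108

In coordinates u = x + y, v = x − y the rectangle is axis-aligned; the map (x,y)→(u,v) scales areas by 2.
u-values: -6, 12, 4, 5, 1; range = 12 − (-6) = 18.
v-values: 2, 0, 4, -1, 11; range = 11 − (-1) = 12.
Area = (18 × 12) / 2 = 108.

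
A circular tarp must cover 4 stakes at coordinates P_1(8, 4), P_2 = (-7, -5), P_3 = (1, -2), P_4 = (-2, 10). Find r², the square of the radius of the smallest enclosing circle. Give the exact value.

1445/18

The minimum enclosing circle is determined by three boundary points: P_1, P_2, P_4.
Their circumcentre is (-0.5, 7/6) with r² = 1445/18.
The farthest remaining point P_3 is at distance² 221/18 ≤ 1445/18.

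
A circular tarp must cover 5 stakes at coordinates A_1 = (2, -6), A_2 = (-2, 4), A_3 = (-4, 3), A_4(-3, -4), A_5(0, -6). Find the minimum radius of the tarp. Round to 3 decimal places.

5.427

The minimum enclosing circle is determined by three boundary points: A_1, A_2, A_3.
Their circumcentre is (-0.625, -1.25) with r² = 29.453125.
The farthest remaining point A_5 is at distance² 22.953125 ≤ 29.453125.
r = √(29.453125) ≈ 5.427.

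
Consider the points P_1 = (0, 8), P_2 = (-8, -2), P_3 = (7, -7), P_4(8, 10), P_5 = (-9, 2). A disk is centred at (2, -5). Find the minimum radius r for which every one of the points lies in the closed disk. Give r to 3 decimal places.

16.155

The required radius is the distance from (2, -5) to the farthest point.
Squared distances: 173, 109, 29, 261, 170.
Maximum is 261, attained at P_4.
r = √261 ≈ 16.155.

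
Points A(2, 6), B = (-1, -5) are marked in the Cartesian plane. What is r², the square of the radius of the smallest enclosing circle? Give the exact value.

The smallest circle enclosing two points has them as diameter endpoints.
Centre = midpoint = (0.5, 0.5); r² = |AB|²/4 = 130/4 = 32.5.

32.5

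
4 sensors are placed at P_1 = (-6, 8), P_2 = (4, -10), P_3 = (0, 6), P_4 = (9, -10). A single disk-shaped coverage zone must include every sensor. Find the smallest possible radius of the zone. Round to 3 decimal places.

By Welzl's lemma the MEC is supported by two points (diametrically opposite) or three points (on a circumcircle).
The farthest pair is P_1–P_4 with squared distance 549. The circle on this segment as diameter has centre (1.5, -1) and r² = 549/4 = 137.25.
Check P_2: distance² to centre = 87.25 ≤ 137.25, so it lies inside.
All remaining points lie in this disk, and no smaller disk contains both endpoints, so this is the minimum enclosing circle.
r = √(137.25) ≈ 11.715.

11.715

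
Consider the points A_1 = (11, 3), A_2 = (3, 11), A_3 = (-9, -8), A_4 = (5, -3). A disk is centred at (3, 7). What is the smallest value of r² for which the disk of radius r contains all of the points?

369

The required radius is the distance from (3, 7) to the farthest point.
Squared distances: 80, 16, 369, 104.
Maximum is 369, attained at A_3.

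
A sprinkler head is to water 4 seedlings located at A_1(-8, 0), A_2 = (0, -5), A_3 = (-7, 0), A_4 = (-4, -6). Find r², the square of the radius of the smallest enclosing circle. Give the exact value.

22.25

By Welzl's lemma the MEC is supported by two points (diametrically opposite) or three points (on a circumcircle).
The farthest pair is A_1–A_2 with squared distance 89. The circle on this segment as diameter has centre (-4, -2.5) and r² = 89/4 = 22.25.
Check A_3: distance² to centre = 15.25 ≤ 22.25, so it lies inside.
All remaining points lie in this disk, and no smaller disk contains both endpoints, so this is the minimum enclosing circle.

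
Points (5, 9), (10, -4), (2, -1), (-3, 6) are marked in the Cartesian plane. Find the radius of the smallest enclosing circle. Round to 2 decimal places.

The farthest pair is (10, -4)–(-3, 6) with squared distance 269. The circle on this segment as diameter has centre (3.5, 1) and r² = 269/4 = 67.25.
Check (5, 9): distance² to centre = 66.25 ≤ 67.25, so it lies inside.
All remaining points lie in this disk, and no smaller disk contains both endpoints, so this is the minimum enclosing circle.
r = √(67.25) ≈ 8.20.

8.20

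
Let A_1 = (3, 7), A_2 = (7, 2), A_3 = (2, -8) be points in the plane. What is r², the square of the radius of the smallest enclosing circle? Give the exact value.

Side lengths²: A_1A_2² = 41, A_1A_3² = 226, A_2A_3² = 125.
Since A_1A_3² = 226 ≥ 125 + 41 = 166, the angle opposite A_1A_3 is not acute, so the smallest enclosing circle has A_1A_3 as diameter.
Centre = midpoint of A_1A_3 = (2.5, -0.5), r² = 226/4 = 56.5.

56.5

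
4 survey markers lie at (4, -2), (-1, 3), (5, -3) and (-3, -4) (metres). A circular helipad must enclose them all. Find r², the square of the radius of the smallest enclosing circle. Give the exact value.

By Welzl's lemma the MEC is supported by two points (diametrically opposite) or three points (on a circumcircle).
The minimum enclosing circle is determined by three boundary points: (-1, 3), (5, -3), (-3, -4).
Their circumcentre is (13/18, -23/18) with r² = 3445/162.
The farthest remaining point (4, -2) is at distance² 1825/162 ≤ 3445/162.

3445/162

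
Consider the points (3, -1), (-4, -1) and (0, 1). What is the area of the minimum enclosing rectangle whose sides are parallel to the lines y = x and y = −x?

24.5

In coordinates u = x + y, v = x − y the rectangle is axis-aligned; the map (x,y)→(u,v) scales areas by 2.
u-values: 2, -5, 1; range = 2 − (-5) = 7.
v-values: 4, -3, -1; range = 4 − (-3) = 7.
Area = (7 × 7) / 2 = 24.5.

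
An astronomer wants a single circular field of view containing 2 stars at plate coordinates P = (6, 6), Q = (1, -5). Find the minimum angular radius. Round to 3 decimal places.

The smallest circle enclosing two points has them as diameter endpoints.
Centre = midpoint = (3.5, 0.5); r² = |PQ|²/4 = 146/4 = 36.5.
r = √(36.5) ≈ 6.042.

6.042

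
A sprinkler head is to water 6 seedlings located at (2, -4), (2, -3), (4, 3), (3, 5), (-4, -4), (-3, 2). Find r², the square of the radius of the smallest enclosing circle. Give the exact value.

By Welzl's lemma the MEC is supported by two points (diametrically opposite) or three points (on a circumcircle).
The farthest pair is (3, 5)–(-4, -4) with squared distance 130. The circle on this segment as diameter has centre (-0.5, 0.5) and r² = 130/4 = 32.5.
Check (2, -4): distance² to centre = 26.5 ≤ 32.5, so it lies inside.
All remaining points lie in this disk, and no smaller disk contains both endpoints, so this is the minimum enclosing circle.

32.5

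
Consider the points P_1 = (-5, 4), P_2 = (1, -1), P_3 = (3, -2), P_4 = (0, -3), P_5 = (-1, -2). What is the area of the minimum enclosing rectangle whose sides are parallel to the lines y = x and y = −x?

28

In coordinates u = x + y, v = x − y the rectangle is axis-aligned; the map (x,y)→(u,v) scales areas by 2.
u-values: -1, 0, 1, -3, -3; range = 1 − (-3) = 4.
v-values: -9, 2, 5, 3, 1; range = 5 − (-9) = 14.
Area = (4 × 14) / 2 = 28.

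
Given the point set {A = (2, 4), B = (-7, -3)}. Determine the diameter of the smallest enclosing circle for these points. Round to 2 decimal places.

The smallest circle enclosing two points has them as diameter endpoints.
Centre = midpoint = (-2.5, 0.5); r² = |AB|²/4 = 130/4 = 32.5.
Diameter = 2r = 2√(32.5) ≈ 11.40.

11.40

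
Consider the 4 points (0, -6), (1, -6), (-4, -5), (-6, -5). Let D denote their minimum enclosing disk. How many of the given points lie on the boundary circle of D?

The farthest pair is (1, -6)–(-6, -5) with squared distance 50. The circle on this segment as diameter has centre (-2.5, -5.5) and r² = 50/4 = 12.5.
Check (0, -6): distance² to centre = 6.5 ≤ 12.5, so it lies inside.
All remaining points lie in this disk, and no smaller disk contains both endpoints, so this is the minimum enclosing circle.
The points at distance exactly r from the centre are (1, -6), (-6, -5) — 2 points.

2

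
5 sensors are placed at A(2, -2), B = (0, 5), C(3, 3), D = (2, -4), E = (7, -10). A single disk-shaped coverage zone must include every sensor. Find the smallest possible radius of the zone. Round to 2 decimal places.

8.28

By Welzl's lemma the MEC is supported by two points (diametrically opposite) or three points (on a circumcircle).
The farthest pair is B–E with squared distance 274. The circle on this segment as diameter has centre (3.5, -2.5) and r² = 274/4 = 68.5.
Check A: distance² to centre = 2.5 ≤ 68.5, so it lies inside.
All remaining points lie in this disk, and no smaller disk contains both endpoints, so this is the minimum enclosing circle.
r = √(68.5) ≈ 8.28.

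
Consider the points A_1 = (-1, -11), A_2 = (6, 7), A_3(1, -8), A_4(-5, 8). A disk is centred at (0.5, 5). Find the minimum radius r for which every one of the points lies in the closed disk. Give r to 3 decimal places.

16.070

The required radius is the distance from (0.5, 5) to the farthest point.
Squared distances: 258.25, 34.25, 169.25, 39.25.
Maximum is 258.25, attained at A_1.
r = √(258.25) ≈ 16.070.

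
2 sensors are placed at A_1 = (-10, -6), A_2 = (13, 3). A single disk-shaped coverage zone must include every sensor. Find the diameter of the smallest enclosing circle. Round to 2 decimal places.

24.70

The smallest circle enclosing two points has them as diameter endpoints.
Centre = midpoint = (1.5, -1.5); r² = |A_1A_2|²/4 = 610/4 = 152.5.
Diameter = 2r = 2√(152.5) ≈ 24.70.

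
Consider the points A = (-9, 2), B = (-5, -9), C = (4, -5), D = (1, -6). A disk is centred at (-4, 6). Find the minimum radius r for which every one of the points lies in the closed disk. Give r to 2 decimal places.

15.03

The required radius is the distance from (-4, 6) to the farthest point.
Squared distances: 41, 226, 185, 169.
Maximum is 226, attained at B.
r = √226 ≈ 15.03.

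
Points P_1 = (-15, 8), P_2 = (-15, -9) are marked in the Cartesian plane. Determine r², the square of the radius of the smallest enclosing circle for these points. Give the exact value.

72.25

The smallest circle enclosing two points has them as diameter endpoints.
Centre = midpoint = (-15, -0.5); r² = |P_1P_2|²/4 = 289/4 = 72.25.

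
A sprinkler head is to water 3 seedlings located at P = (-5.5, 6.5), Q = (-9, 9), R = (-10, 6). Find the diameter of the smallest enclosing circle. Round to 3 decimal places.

Side lengths²: PQ² = 18.5, PR² = 20.5, QR² = 10.
Since PR² = 20.5 < 18.5 + 10 = 28.5, the triangle is acute, so the smallest enclosing circle is the circumcircle.
Circumcentre = (-407/52, 361/52), r² = 7585/1352.
Diameter = 2r = 2√(7585/1352) ≈ 4.737.

4.737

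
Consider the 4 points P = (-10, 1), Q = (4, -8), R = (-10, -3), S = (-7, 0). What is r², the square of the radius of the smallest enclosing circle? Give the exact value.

By Welzl's lemma the MEC is supported by two points (diametrically opposite) or three points (on a circumcircle).
The farthest pair is P–Q with squared distance 277. The circle on this segment as diameter has centre (-3, -3.5) and r² = 277/4 = 69.25.
Check R: distance² to centre = 49.25 ≤ 69.25, so it lies inside.
All remaining points lie in this disk, and no smaller disk contains both endpoints, so this is the minimum enclosing circle.

69.25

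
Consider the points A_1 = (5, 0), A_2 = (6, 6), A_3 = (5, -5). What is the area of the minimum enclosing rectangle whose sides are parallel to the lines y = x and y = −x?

In coordinates u = x + y, v = x − y the rectangle is axis-aligned; the map (x,y)→(u,v) scales areas by 2.
u-values: 5, 12, 0; range = 12 − 0 = 12.
v-values: 5, 0, 10; range = 10 − 0 = 10.
Area = (12 × 10) / 2 = 60.

60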